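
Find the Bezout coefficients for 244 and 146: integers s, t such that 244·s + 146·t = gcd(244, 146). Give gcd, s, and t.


Euclidean algorithm on (244, 146) — divide until remainder is 0:
  244 = 1 · 146 + 98
  146 = 1 · 98 + 48
  98 = 2 · 48 + 2
  48 = 24 · 2 + 0
gcd(244, 146) = 2.
Track Bezout coefficients alongside the remainders: start with r₀ = 244 = a·1 + b·0 (s = 1, t = 0) and r₁ = 146 = a·0 + b·1 (s = 0, t = 1); each new remainder r_{k+1} = r_{k-1} − q_k·r_k inherits s_{k+1} = s_{k-1} − q_k·s_k, t_{k+1} = t_{k-1} − q_k·t_k, so r_k = a·s_k + b·t_k at every step:
  q = 1: r = 98, s = 1 − 1·0 = 1, t = 0 − 1·1 = -1  (check: 244·1 + 146·(-1) = 98)
  q = 1: r = 48, s = 0 − 1·1 = -1, t = 1 − 1·(-1) = 2  (check: 244·(-1) + 146·2 = 48)
  q = 2: r = 2, s = 1 − 2·(-1) = 3, t = -1 − 2·2 = -5  (check: 244·3 + 146·(-5) = 2)
The row with r = 2 (the gcd) gives the Bezout coefficients s = 3, t = -5.
Result: 244 · (3) + 146 · (-5) = 2.

gcd(244, 146) = 2; s = 3, t = -5 (check: 244·3 + 146·(-5) = 2).


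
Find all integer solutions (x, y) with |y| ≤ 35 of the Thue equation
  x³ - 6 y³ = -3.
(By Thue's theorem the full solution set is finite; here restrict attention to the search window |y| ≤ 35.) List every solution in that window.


The equation is x³ - 6y³ = -3. For fixed y, x³ = 6·y³ − 3, so a solution requires the RHS to be a perfect cube.
Strategy: iterate y from -35 to 35, compute RHS = 6·y³ − 3, and check whether it is a (positive or negative) perfect cube.
Check small values of y:
  y = 0: RHS = -3 is not a perfect cube.
  y = 1: RHS = 3 is not a perfect cube.
  y = -1: RHS = -9 is not a perfect cube.
  y = 2: RHS = 45 is not a perfect cube.
  y = -2: RHS = -51 is not a perfect cube.
  y = 3: RHS = 159 is not a perfect cube.
  y = -3: RHS = -165 is not a perfect cube.
Continuing the search up to |y| = 35 finds no solutions either.
No (x, y) in the scanned range satisfies the equation.

No integer solutions with |y| ≤ 35.


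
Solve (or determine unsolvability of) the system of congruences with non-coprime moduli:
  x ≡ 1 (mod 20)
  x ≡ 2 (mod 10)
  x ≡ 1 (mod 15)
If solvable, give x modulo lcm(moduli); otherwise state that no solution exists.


Moduli 20, 10, 15 are not pairwise coprime, so CRT works modulo lcm(m_i) when all pairwise compatibility conditions hold.
Pairwise compatibility: gcd(m_i, m_j) must divide a_i - a_j for every pair.
Merge one congruence at a time:
  Start: x ≡ 1 (mod 20).
  Combine with x ≡ 2 (mod 10): gcd(20, 10) = 10, and 2 - 1 = 1 is NOT divisible by 10.
    ⇒ system is inconsistent (no integer solution).

No solution (the system is inconsistent).


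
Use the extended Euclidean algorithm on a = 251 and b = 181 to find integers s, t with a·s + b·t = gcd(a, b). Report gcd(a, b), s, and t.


Euclidean algorithm on (251, 181) — divide until remainder is 0:
  251 = 1 · 181 + 70
  181 = 2 · 70 + 41
  70 = 1 · 41 + 29
  41 = 1 · 29 + 12
  29 = 2 · 12 + 5
  12 = 2 · 5 + 2
  5 = 2 · 2 + 1
  2 = 2 · 1 + 0
gcd(251, 181) = 1.
Track Bezout coefficients alongside the remainders: start with r₀ = 251 = a·1 + b·0 (s = 1, t = 0) and r₁ = 181 = a·0 + b·1 (s = 0, t = 1); each new remainder r_{k+1} = r_{k-1} − q_k·r_k inherits s_{k+1} = s_{k-1} − q_k·s_k, t_{k+1} = t_{k-1} − q_k·t_k, so r_k = a·s_k + b·t_k at every step:
  q = 1: r = 70, s = 1 − 1·0 = 1, t = 0 − 1·1 = -1  (check: 251·1 + 181·(-1) = 70)
  q = 2: r = 41, s = 0 − 2·1 = -2, t = 1 − 2·(-1) = 3  (check: 251·(-2) + 181·3 = 41)
  q = 1: r = 29, s = 1 − 1·(-2) = 3, t = -1 − 1·3 = -4  (check: 251·3 + 181·(-4) = 29)
  q = 1: r = 12, s = -2 − 1·3 = -5, t = 3 − 1·(-4) = 7  (check: 251·(-5) + 181·7 = 12)
  q = 2: r = 5, s = 3 − 2·(-5) = 13, t = -4 − 2·7 = -18  (check: 251·13 + 181·(-18) = 5)
  q = 2: r = 2, s = -5 − 2·13 = -31, t = 7 − 2·(-18) = 43  (check: 251·(-31) + 181·43 = 2)
  q = 2: r = 1, s = 13 − 2·(-31) = 75, t = -18 − 2·43 = -104  (check: 251·75 + 181·(-104) = 1)
The row with r = 1 (the gcd) gives the Bezout coefficients s = 75, t = -104.
Result: 251 · (75) + 181 · (-104) = 1.

gcd(251, 181) = 1; s = 75, t = -104 (check: 251·75 + 181·(-104) = 1).


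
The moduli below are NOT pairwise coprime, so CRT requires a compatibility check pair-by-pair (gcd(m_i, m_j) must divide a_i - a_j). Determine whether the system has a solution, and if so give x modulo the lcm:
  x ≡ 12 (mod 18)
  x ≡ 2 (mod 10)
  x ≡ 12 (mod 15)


Moduli 18, 10, 15 are not pairwise coprime, so CRT works modulo lcm(m_i) when all pairwise compatibility conditions hold.
Pairwise compatibility: gcd(m_i, m_j) must divide a_i - a_j for every pair.
Merge one congruence at a time:
  Start: x ≡ 12 (mod 18).
  Combine with x ≡ 2 (mod 10): gcd(18, 10) = 2; 2 - 12 = -10, which IS divisible by 2, so compatible.
    Write x = 12 + 18·t and substitute into x ≡ 2 (mod 10): 18·t ≡ 2 − 12 = -10 (mod 10).
    Divide the congruence (and modulus) by g = 2: 9·t ≡ -5 (mod 5).
    Reduce coefficients mod 5: 4·t ≡ 0 (mod 5).
    The inverse of 4 mod 5 is 4 (since 4·4 = 16 = 3·5 + 1), so t ≡ 4·0 = 0 ≡ 0 (mod 5).
    Then x = 12 + 18·0 = 12, valid modulo lcm(18, 10) = 90: x ≡ 12 (mod 90).
  Combine with x ≡ 12 (mod 15): gcd(90, 15) = 15; 12 - 12 = 0, which IS divisible by 15, so compatible.
    Write x = 12 + 90·t and substitute into x ≡ 12 (mod 15): 90·t ≡ 12 − 12 = 0 (mod 15).
    Divide the congruence (and modulus) by g = 15: 6·t ≡ 0 (mod 1).
    Modulo 1 every t works; take t = 0.
    Then x = 12 + 90·0 = 12, valid modulo lcm(90, 15) = 90: x ≡ 12 (mod 90).
Verify: 12 mod 18 = 12, 12 mod 10 = 2, 12 mod 15 = 12.

x ≡ 12 (mod 90).


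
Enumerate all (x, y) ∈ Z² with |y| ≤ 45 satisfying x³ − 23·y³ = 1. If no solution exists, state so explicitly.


The equation is x³ - 23y³ = 1. For fixed y, x³ = 23·y³ + 1, so a solution requires the RHS to be a perfect cube.
Strategy: iterate y from -45 to 45, compute RHS = 23·y³ + 1, and check whether it is a (positive or negative) perfect cube.
Check small values of y:
  y = 0: RHS = 1 = (1)³ ⇒ x = 1 works.
  y = 1: RHS = 24 is not a perfect cube.
  y = -1: RHS = -22 is not a perfect cube.
  y = 2: RHS = 185 is not a perfect cube.
  y = -2: RHS = -183 is not a perfect cube.
  y = 3: RHS = 622 is not a perfect cube.
  y = -3: RHS = -620 is not a perfect cube.
Continuing the search up to |y| = 45 finds no further solutions beyond those listed.
Collected solutions: (1, 0).

Solutions (with |y| ≤ 45): (1, 0).


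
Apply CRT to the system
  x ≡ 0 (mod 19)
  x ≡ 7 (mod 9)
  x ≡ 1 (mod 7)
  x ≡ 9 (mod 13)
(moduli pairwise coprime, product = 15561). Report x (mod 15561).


Product of moduli M = 19 · 9 · 7 · 13 = 15561.
Merge one congruence at a time:
  Start: x ≡ 0 (mod 19).
  Combine with x ≡ 7 (mod 9); new modulus lcm = 171.
    Write x = 0 + 19·t and substitute into x ≡ 7 (mod 9): 19·t ≡ 7 − 0 = 7 (mod 9).
    Reduce coefficients mod 9: 1·t ≡ 7 (mod 9).
    So t ≡ 7 (mod 9).
    Then x = 0 + 19·7 = 133, valid modulo lcm(19, 9) = 171: x ≡ 133 (mod 171).
  Combine with x ≡ 1 (mod 7); new modulus lcm = 1197.
    Write x = 133 + 171·t and substitute into x ≡ 1 (mod 7): 171·t ≡ 1 − 133 = -132 (mod 7).
    Reduce coefficients mod 7: 3·t ≡ 1 (mod 7).
    The inverse of 3 mod 7 is 5 (since 3·5 = 15 = 2·7 + 1), so t ≡ 5·1 = 5 ≡ 5 (mod 7).
    Then x = 133 + 171·5 = 988, valid modulo lcm(171, 7) = 1197: x ≡ 988 (mod 1197).
  Combine with x ≡ 9 (mod 13); new modulus lcm = 15561.
    Write x = 988 + 1197·t and substitute into x ≡ 9 (mod 13): 1197·t ≡ 9 − 988 = -979 (mod 13).
    Reduce coefficients mod 13: 1·t ≡ 9 (mod 13).
    So t ≡ 9 (mod 13).
    Then x = 988 + 1197·9 = 11761, valid modulo lcm(1197, 13) = 15561: x ≡ 11761 (mod 15561).
Verify against each original: 11761 mod 19 = 0, 11761 mod 9 = 7, 11761 mod 7 = 1, 11761 mod 13 = 9.

x ≡ 11761 (mod 15561).


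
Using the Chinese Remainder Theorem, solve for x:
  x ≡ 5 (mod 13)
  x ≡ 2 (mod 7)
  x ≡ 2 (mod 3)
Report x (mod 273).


Moduli 13, 7, 3 are pairwise coprime; by CRT there is a unique solution modulo M = 13 · 7 · 3 = 273.
Solve pairwise, accumulating the modulus:
  Start with x ≡ 5 (mod 13).
  Combine with x ≡ 2 (mod 7): since gcd(13, 7) = 1, we get a unique residue mod 91.
    Write x = 5 + 13·t and substitute into x ≡ 2 (mod 7): 13·t ≡ 2 − 5 = -3 (mod 7).
    Reduce coefficients mod 7: 6·t ≡ 4 (mod 7).
    The inverse of 6 mod 7 is 6 (since 6·6 = 36 = 5·7 + 1), so t ≡ 6·4 = 24 ≡ 3 (mod 7).
    Then x = 5 + 13·3 = 44, valid modulo lcm(13, 7) = 91: x ≡ 44 (mod 91).
  Combine with x ≡ 2 (mod 3): since gcd(91, 3) = 1, we get a unique residue mod 273.
    Write x = 44 + 91·t and substitute into x ≡ 2 (mod 3): 91·t ≡ 2 − 44 = -42 (mod 3).
    Reduce coefficients mod 3: 1·t ≡ 0 (mod 3).
    So t ≡ 0 (mod 3).
    Then x = 44 + 91·0 = 44, valid modulo lcm(91, 3) = 273: x ≡ 44 (mod 273).
Verify: 44 mod 13 = 5 ✓, 44 mod 7 = 2 ✓, 44 mod 3 = 2 ✓.

x ≡ 44 (mod 273).


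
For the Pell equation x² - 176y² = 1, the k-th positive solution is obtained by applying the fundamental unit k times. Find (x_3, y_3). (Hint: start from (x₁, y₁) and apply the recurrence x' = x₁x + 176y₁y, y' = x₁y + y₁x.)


Step 1: Find the fundamental solution (x₁, y₁) of x² - 176y² = 1.
  Expand √176 as a continued fraction. a₀ = ⌊√176⌋ = 13; iterate m_{k+1} = d_k·a_k − m_k, d_{k+1} = (176 − m_{k+1}²)/d_k, a_{k+1} = ⌊(a₀ + m_{k+1})/d_{k+1}⌋ (starting m₀ = 0, d₀ = 1), with convergents p_k = a_k·p_{k-1} + p_{k-2}, q_k = a_k·q_{k-1} + q_{k-2} (p₋₁ = 1, q₋₁ = 0):
  k = 0: a₀ = 13; p₀/q₀ = 13/1; p₀² − 176·q₀² = 169 − 176 = -7.
  k = 1: m = 13, d = 7, a = ⌊(13 + 13)/7⌋ = 3; p/q = (3·13 + 1)/(3·1 + 0) = 40/3; p² − 176·q² = 1600 − 1584 = 16.
  k = 2: m = 8, d = 16, a = ⌊(13 + 8)/16⌋ = 1; p/q = (1·40 + 13)/(1·3 + 1) = 53/4; p² − 176·q² = 2809 − 2816 = -7.
  k = 3: m = 8, d = 7, a = ⌊(13 + 8)/7⌋ = 3; p/q = (3·53 + 40)/(3·4 + 3) = 199/15; p² − 176·q² = 39601 − 39600 = 1.
  The first convergent with p² − 176·q² = 1 gives the fundamental solution (x₁, y₁) = (199, 15).
Step 2: Apply the recurrence (x_{n+1}, y_{n+1}) = (x₁x_n + 176y₁y_n, x₁y_n + y₁x_n) repeatedly.
  From (x_1, y_1) = (199, 15): x_2 = 199·199 + 176·15·15 = 79201; y_2 = 199·15 + 15·199 = 5970.
  From (x_2, y_2) = (79201, 5970): x_3 = 199·79201 + 176·15·5970 = 31521799; y_3 = 199·5970 + 15·79201 = 2376045.
Step 3: Verify x_3² - 176·y_3² = 993623812196401 - 993623812196400 = 1 (should be 1). ✓

(x_1, y_1) = (199, 15); (x_3, y_3) = (31521799, 2376045).


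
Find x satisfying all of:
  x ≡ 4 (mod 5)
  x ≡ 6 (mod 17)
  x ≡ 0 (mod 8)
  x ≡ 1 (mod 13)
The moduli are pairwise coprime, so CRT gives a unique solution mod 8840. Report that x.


Product of moduli M = 5 · 17 · 8 · 13 = 8840.
Merge one congruence at a time:
  Start: x ≡ 4 (mod 5).
  Combine with x ≡ 6 (mod 17); new modulus lcm = 85.
    Write x = 4 + 5·t and substitute into x ≡ 6 (mod 17): 5·t ≡ 6 − 4 = 2 (mod 17).
    The inverse of 5 mod 17 is 7 (since 5·7 = 35 = 2·17 + 1), so t ≡ 7·2 = 14 ≡ 14 (mod 17).
    Then x = 4 + 5·14 = 74, valid modulo lcm(5, 17) = 85: x ≡ 74 (mod 85).
  Combine with x ≡ 0 (mod 8); new modulus lcm = 680.
    Write x = 74 + 85·t and substitute into x ≡ 0 (mod 8): 85·t ≡ 0 − 74 = -74 (mod 8).
    Reduce coefficients mod 8: 5·t ≡ 6 (mod 8).
    The inverse of 5 mod 8 is 5 (since 5·5 = 25 = 3·8 + 1), so t ≡ 5·6 = 30 ≡ 6 (mod 8).
    Then x = 74 + 85·6 = 584, valid modulo lcm(85, 8) = 680: x ≡ 584 (mod 680).
  Combine with x ≡ 1 (mod 13); new modulus lcm = 8840.
    Write x = 584 + 680·t and substitute into x ≡ 1 (mod 13): 680·t ≡ 1 − 584 = -583 (mod 13).
    Reduce coefficients mod 13: 4·t ≡ 2 (mod 13).
    The inverse of 4 mod 13 is 10 (since 4·10 = 40 = 3·13 + 1), so t ≡ 10·2 = 20 ≡ 7 (mod 13).
    Then x = 584 + 680·7 = 5344, valid modulo lcm(680, 13) = 8840: x ≡ 5344 (mod 8840).
Verify against each original: 5344 mod 5 = 4, 5344 mod 17 = 6, 5344 mod 8 = 0, 5344 mod 13 = 1.

x ≡ 5344 (mod 8840).


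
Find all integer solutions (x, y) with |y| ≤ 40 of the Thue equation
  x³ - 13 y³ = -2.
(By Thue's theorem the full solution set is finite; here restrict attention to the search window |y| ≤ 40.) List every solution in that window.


The equation is x³ - 13y³ = -2. For fixed y, x³ = 13·y³ − 2, so a solution requires the RHS to be a perfect cube.
Strategy: iterate y from -40 to 40, compute RHS = 13·y³ − 2, and check whether it is a (positive or negative) perfect cube.
Check small values of y:
  y = 0: RHS = -2 is not a perfect cube.
  y = 1: RHS = 11 is not a perfect cube.
  y = -1: RHS = -15 is not a perfect cube.
  y = 2: RHS = 102 is not a perfect cube.
  y = -2: RHS = -106 is not a perfect cube.
  y = 3: RHS = 349 is not a perfect cube.
  y = -3: RHS = -353 is not a perfect cube.
Continuing the search up to |y| = 40 finds no solutions either.
No (x, y) in the scanned range satisfies the equation.

No integer solutions with |y| ≤ 40.


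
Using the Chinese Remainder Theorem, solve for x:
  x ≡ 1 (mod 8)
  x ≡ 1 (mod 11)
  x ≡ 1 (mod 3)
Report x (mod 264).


Moduli 8, 11, 3 are pairwise coprime; by CRT there is a unique solution modulo M = 8 · 11 · 3 = 264.
Solve pairwise, accumulating the modulus:
  Start with x ≡ 1 (mod 8).
  Combine with x ≡ 1 (mod 11): since gcd(8, 11) = 1, we get a unique residue mod 88.
    Write x = 1 + 8·t and substitute into x ≡ 1 (mod 11): 8·t ≡ 1 − 1 = 0 (mod 11).
    The inverse of 8 mod 11 is 7 (since 8·7 = 56 = 5·11 + 1), so t ≡ 7·0 = 0 ≡ 0 (mod 11).
    Then x = 1 + 8·0 = 1, valid modulo lcm(8, 11) = 88: x ≡ 1 (mod 88).
  Combine with x ≡ 1 (mod 3): since gcd(88, 3) = 1, we get a unique residue mod 264.
    Write x = 1 + 88·t and substitute into x ≡ 1 (mod 3): 88·t ≡ 1 − 1 = 0 (mod 3).
    Reduce coefficients mod 3: 1·t ≡ 0 (mod 3).
    So t ≡ 0 (mod 3).
    Then x = 1 + 88·0 = 1, valid modulo lcm(88, 3) = 264: x ≡ 1 (mod 264).
Verify: 1 mod 8 = 1 ✓, 1 mod 11 = 1 ✓, 1 mod 3 = 1 ✓.

x ≡ 1 (mod 264).


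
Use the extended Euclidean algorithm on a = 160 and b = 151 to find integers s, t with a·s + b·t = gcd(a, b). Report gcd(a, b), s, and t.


Euclidean algorithm on (160, 151) — divide until remainder is 0:
  160 = 1 · 151 + 9
  151 = 16 · 9 + 7
  9 = 1 · 7 + 2
  7 = 3 · 2 + 1
  2 = 2 · 1 + 0
gcd(160, 151) = 1.
Track Bezout coefficients alongside the remainders: start with r₀ = 160 = a·1 + b·0 (s = 1, t = 0) and r₁ = 151 = a·0 + b·1 (s = 0, t = 1); each new remainder r_{k+1} = r_{k-1} − q_k·r_k inherits s_{k+1} = s_{k-1} − q_k·s_k, t_{k+1} = t_{k-1} − q_k·t_k, so r_k = a·s_k + b·t_k at every step:
  q = 1: r = 9, s = 1 − 1·0 = 1, t = 0 − 1·1 = -1  (check: 160·1 + 151·(-1) = 9)
  q = 16: r = 7, s = 0 − 16·1 = -16, t = 1 − 16·(-1) = 17  (check: 160·(-16) + 151·17 = 7)
  q = 1: r = 2, s = 1 − 1·(-16) = 17, t = -1 − 1·17 = -18  (check: 160·17 + 151·(-18) = 2)
  q = 3: r = 1, s = -16 − 3·17 = -67, t = 17 − 3·(-18) = 71  (check: 160·(-67) + 151·71 = 1)
The row with r = 1 (the gcd) gives the Bezout coefficients s = -67, t = 71.
Result: 160 · (-67) + 151 · (71) = 1.

gcd(160, 151) = 1; s = -67, t = 71 (check: 160·(-67) + 151·71 = 1).


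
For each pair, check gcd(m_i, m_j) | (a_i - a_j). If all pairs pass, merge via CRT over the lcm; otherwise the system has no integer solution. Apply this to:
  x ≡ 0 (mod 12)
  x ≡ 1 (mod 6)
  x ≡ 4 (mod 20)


Moduli 12, 6, 20 are not pairwise coprime, so CRT works modulo lcm(m_i) when all pairwise compatibility conditions hold.
Pairwise compatibility: gcd(m_i, m_j) must divide a_i - a_j for every pair.
Merge one congruence at a time:
  Start: x ≡ 0 (mod 12).
  Combine with x ≡ 1 (mod 6): gcd(12, 6) = 6, and 1 - 0 = 1 is NOT divisible by 6.
    ⇒ system is inconsistent (no integer solution).

No solution (the system is inconsistent).


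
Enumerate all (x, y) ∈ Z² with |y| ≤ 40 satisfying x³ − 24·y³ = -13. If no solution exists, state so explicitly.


The equation is x³ - 24y³ = -13. For fixed y, x³ = 24·y³ − 13, so a solution requires the RHS to be a perfect cube.
Strategy: iterate y from -40 to 40, compute RHS = 24·y³ − 13, and check whether it is a (positive or negative) perfect cube.
Check small values of y:
  y = 0: RHS = -13 is not a perfect cube.
  y = 1: RHS = 11 is not a perfect cube.
  y = -1: RHS = -37 is not a perfect cube.
  y = 2: RHS = 179 is not a perfect cube.
  y = -2: RHS = -205 is not a perfect cube.
  y = 3: RHS = 635 is not a perfect cube.
  y = -3: RHS = -661 is not a perfect cube.
Continuing the search up to |y| = 40 finds no solutions either.
No (x, y) in the scanned range satisfies the equation.

No integer solutions with |y| ≤ 40.


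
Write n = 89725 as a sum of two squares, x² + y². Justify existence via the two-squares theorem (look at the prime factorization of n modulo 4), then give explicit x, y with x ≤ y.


Step 1: Factor n = 89725 = 5^2 · 37 · 97.
Step 2: Check the mod-4 condition on each prime factor: 5 ≡ 1 (mod 4), exponent 2; 37 ≡ 1 (mod 4), exponent 1; 97 ≡ 1 (mod 4), exponent 1.
All primes ≡ 3 (mod 4) appear to even exponent (or don't appear), so by the two-squares theorem n IS expressible as a sum of two squares.
Step 3: Build a representation. Group n = k² · m with k = 5 and m = 37 · 97 = 3589 (a product of primes ≡ 1 (mod 4)); a representation of m scales to one of n via (k·x)² + (k·y)² = k²(x² + y²). Each prime p ≡ 1 (mod 4) is itself a sum of two squares; find a² by testing p − a² for a perfect square:
  37: 37 − 1² = 36 = 6² ⇒ 37 = 1² + 6².
  97: 97 − 1² = 96, 97 − 2² = 93, 97 − 3² = 88, 97 − 4² = 81 = 9² ⇒ 97 = 4² + 9².
  Combine using the Brahmagupta–Fibonacci identity (a² + b²)(c² + d²) = (ac − bd)² + (ad + bc)² = (ac + bd)² + (ad − bc)²:
  37 · 97 = 3589: from (1² + 6²)(4² + 9²), take (1·4 − 6·9, 1·9 + 6·4) = (4 − 54, 9 + 24) = (-50, 33); dropping signs (only squares matter) gives (50, 33); check 50² + 33² = 2500 + 1089 = 3589 ✓.
  Scale by k = 5: (5·50, 5·33) = (250, 165).
Step 4: Order so x ≤ y and verify: 165² + 250² = 27225 + 62500 = 89725 = n. ✓

n = 89725 = 165² + 250² (one valid representation with x ≤ y).


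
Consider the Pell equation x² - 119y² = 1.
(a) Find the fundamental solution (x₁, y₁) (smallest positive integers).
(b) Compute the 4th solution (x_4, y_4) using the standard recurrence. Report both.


Step 1: Find the fundamental solution (x₁, y₁) of x² - 119y² = 1.
  Expand √119 as a continued fraction. a₀ = ⌊√119⌋ = 10; iterate m_{k+1} = d_k·a_k − m_k, d_{k+1} = (119 − m_{k+1}²)/d_k, a_{k+1} = ⌊(a₀ + m_{k+1})/d_{k+1}⌋ (starting m₀ = 0, d₀ = 1), with convergents p_k = a_k·p_{k-1} + p_{k-2}, q_k = a_k·q_{k-1} + q_{k-2} (p₋₁ = 1, q₋₁ = 0):
  k = 0: a₀ = 10; p₀/q₀ = 10/1; p₀² − 119·q₀² = 100 − 119 = -19.
  k = 1: m = 10, d = 19, a = ⌊(10 + 10)/19⌋ = 1; p/q = (1·10 + 1)/(1·1 + 0) = 11/1; p² − 119·q² = 121 − 119 = 2.
  k = 2: m = 9, d = 2, a = ⌊(10 + 9)/2⌋ = 9; p/q = (9·11 + 10)/(9·1 + 1) = 109/10; p² − 119·q² = 11881 − 11900 = -19.
  k = 3: m = 9, d = 19, a = ⌊(10 + 9)/19⌋ = 1; p/q = (1·109 + 11)/(1·10 + 1) = 120/11; p² − 119·q² = 14400 − 14399 = 1.
  The first convergent with p² − 119·q² = 1 gives the fundamental solution (x₁, y₁) = (120, 11).
Step 2: Apply the recurrence (x_{n+1}, y_{n+1}) = (x₁x_n + 119y₁y_n, x₁y_n + y₁x_n) repeatedly.
  From (x_1, y_1) = (120, 11): x_2 = 120·120 + 119·11·11 = 28799; y_2 = 120·11 + 11·120 = 2640.
  From (x_2, y_2) = (28799, 2640): x_3 = 120·28799 + 119·11·2640 = 6911640; y_3 = 120·2640 + 11·28799 = 633589.
  From (x_3, y_3) = (6911640, 633589): x_4 = 120·6911640 + 119·11·633589 = 1658764801; y_4 = 120·633589 + 11·6911640 = 152058720.
Step 3: Verify x_4² - 119·y_4² = 2751500665036569601 - 2751500665036569600 = 1 (should be 1). ✓

(x_1, y_1) = (120, 11); (x_4, y_4) = (1658764801, 152058720).


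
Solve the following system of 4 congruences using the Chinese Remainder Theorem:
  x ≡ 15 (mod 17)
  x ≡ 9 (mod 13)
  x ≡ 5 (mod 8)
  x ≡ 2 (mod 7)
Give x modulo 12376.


Product of moduli M = 17 · 13 · 8 · 7 = 12376.
Merge one congruence at a time:
  Start: x ≡ 15 (mod 17).
  Combine with x ≡ 9 (mod 13); new modulus lcm = 221.
    Write x = 15 + 17·t and substitute into x ≡ 9 (mod 13): 17·t ≡ 9 − 15 = -6 (mod 13).
    Reduce coefficients mod 13: 4·t ≡ 7 (mod 13).
    The inverse of 4 mod 13 is 10 (since 4·10 = 40 = 3·13 + 1), so t ≡ 10·7 = 70 ≡ 5 (mod 13).
    Then x = 15 + 17·5 = 100, valid modulo lcm(17, 13) = 221: x ≡ 100 (mod 221).
  Combine with x ≡ 5 (mod 8); new modulus lcm = 1768.
    Write x = 100 + 221·t and substitute into x ≡ 5 (mod 8): 221·t ≡ 5 − 100 = -95 (mod 8).
    Reduce coefficients mod 8: 5·t ≡ 1 (mod 8).
    The inverse of 5 mod 8 is 5 (since 5·5 = 25 = 3·8 + 1), so t ≡ 5·1 = 5 ≡ 5 (mod 8).
    Then x = 100 + 221·5 = 1205, valid modulo lcm(221, 8) = 1768: x ≡ 1205 (mod 1768).
  Combine with x ≡ 2 (mod 7); new modulus lcm = 12376.
    Write x = 1205 + 1768·t and substitute into x ≡ 2 (mod 7): 1768·t ≡ 2 − 1205 = -1203 (mod 7).
    Reduce coefficients mod 7: 4·t ≡ 1 (mod 7).
    The inverse of 4 mod 7 is 2 (since 4·2 = 8 = 1·7 + 1), so t ≡ 2·1 = 2 ≡ 2 (mod 7).
    Then x = 1205 + 1768·2 = 4741, valid modulo lcm(1768, 7) = 12376: x ≡ 4741 (mod 12376).
Verify against each original: 4741 mod 17 = 15, 4741 mod 13 = 9, 4741 mod 8 = 5, 4741 mod 7 = 2.

x ≡ 4741 (mod 12376).


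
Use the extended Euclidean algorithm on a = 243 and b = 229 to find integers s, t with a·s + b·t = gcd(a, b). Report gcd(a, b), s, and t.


Euclidean algorithm on (243, 229) — divide until remainder is 0:
  243 = 1 · 229 + 14
  229 = 16 · 14 + 5
  14 = 2 · 5 + 4
  5 = 1 · 4 + 1
  4 = 4 · 1 + 0
gcd(243, 229) = 1.
Track Bezout coefficients alongside the remainders: start with r₀ = 243 = a·1 + b·0 (s = 1, t = 0) and r₁ = 229 = a·0 + b·1 (s = 0, t = 1); each new remainder r_{k+1} = r_{k-1} − q_k·r_k inherits s_{k+1} = s_{k-1} − q_k·s_k, t_{k+1} = t_{k-1} − q_k·t_k, so r_k = a·s_k + b·t_k at every step:
  q = 1: r = 14, s = 1 − 1·0 = 1, t = 0 − 1·1 = -1  (check: 243·1 + 229·(-1) = 14)
  q = 16: r = 5, s = 0 − 16·1 = -16, t = 1 − 16·(-1) = 17  (check: 243·(-16) + 229·17 = 5)
  q = 2: r = 4, s = 1 − 2·(-16) = 33, t = -1 − 2·17 = -35  (check: 243·33 + 229·(-35) = 4)
  q = 1: r = 1, s = -16 − 1·33 = -49, t = 17 − 1·(-35) = 52  (check: 243·(-49) + 229·52 = 1)
The row with r = 1 (the gcd) gives the Bezout coefficients s = -49, t = 52.
Result: 243 · (-49) + 229 · (52) = 1.

gcd(243, 229) = 1; s = -49, t = 52 (check: 243·(-49) + 229·52 = 1).


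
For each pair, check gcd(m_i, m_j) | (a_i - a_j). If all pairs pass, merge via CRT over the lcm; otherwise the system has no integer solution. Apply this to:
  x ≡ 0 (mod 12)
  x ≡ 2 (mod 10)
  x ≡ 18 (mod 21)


Moduli 12, 10, 21 are not pairwise coprime, so CRT works modulo lcm(m_i) when all pairwise compatibility conditions hold.
Pairwise compatibility: gcd(m_i, m_j) must divide a_i - a_j for every pair.
Merge one congruence at a time:
  Start: x ≡ 0 (mod 12).
  Combine with x ≡ 2 (mod 10): gcd(12, 10) = 2; 2 - 0 = 2, which IS divisible by 2, so compatible.
    Write x = 0 + 12·t and substitute into x ≡ 2 (mod 10): 12·t ≡ 2 − 0 = 2 (mod 10).
    Divide the congruence (and modulus) by g = 2: 6·t ≡ 1 (mod 5).
    Reduce coefficients mod 5: 1·t ≡ 1 (mod 5).
    So t ≡ 1 (mod 5).
    Then x = 0 + 12·1 = 12, valid modulo lcm(12, 10) = 60: x ≡ 12 (mod 60).
  Combine with x ≡ 18 (mod 21): gcd(60, 21) = 3; 18 - 12 = 6, which IS divisible by 3, so compatible.
    Write x = 12 + 60·t and substitute into x ≡ 18 (mod 21): 60·t ≡ 18 − 12 = 6 (mod 21).
    Divide the congruence (and modulus) by g = 3: 20·t ≡ 2 (mod 7).
    Reduce coefficients mod 7: 6·t ≡ 2 (mod 7).
    The inverse of 6 mod 7 is 6 (since 6·6 = 36 = 5·7 + 1), so t ≡ 6·2 = 12 ≡ 5 (mod 7).
    Then x = 12 + 60·5 = 312, valid modulo lcm(60, 21) = 420: x ≡ 312 (mod 420).
Verify: 312 mod 12 = 0, 312 mod 10 = 2, 312 mod 21 = 18.

x ≡ 312 (mod 420).


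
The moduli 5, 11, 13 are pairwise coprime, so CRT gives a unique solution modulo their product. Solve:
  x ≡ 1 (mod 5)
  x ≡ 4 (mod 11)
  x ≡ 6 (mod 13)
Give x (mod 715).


Moduli 5, 11, 13 are pairwise coprime; by CRT there is a unique solution modulo M = 5 · 11 · 13 = 715.
Solve pairwise, accumulating the modulus:
  Start with x ≡ 1 (mod 5).
  Combine with x ≡ 4 (mod 11): since gcd(5, 11) = 1, we get a unique residue mod 55.
    Write x = 1 + 5·t and substitute into x ≡ 4 (mod 11): 5·t ≡ 4 − 1 = 3 (mod 11).
    The inverse of 5 mod 11 is 9 (since 5·9 = 45 = 4·11 + 1), so t ≡ 9·3 = 27 ≡ 5 (mod 11).
    Then x = 1 + 5·5 = 26, valid modulo lcm(5, 11) = 55: x ≡ 26 (mod 55).
  Combine with x ≡ 6 (mod 13): since gcd(55, 13) = 1, we get a unique residue mod 715.
    Write x = 26 + 55·t and substitute into x ≡ 6 (mod 13): 55·t ≡ 6 − 26 = -20 (mod 13).
    Reduce coefficients mod 13: 3·t ≡ 6 (mod 13).
    The inverse of 3 mod 13 is 9 (since 3·9 = 27 = 2·13 + 1), so t ≡ 9·6 = 54 ≡ 2 (mod 13).
    Then x = 26 + 55·2 = 136, valid modulo lcm(55, 13) = 715: x ≡ 136 (mod 715).
Verify: 136 mod 5 = 1 ✓, 136 mod 11 = 4 ✓, 136 mod 13 = 6 ✓.

x ≡ 136 (mod 715).


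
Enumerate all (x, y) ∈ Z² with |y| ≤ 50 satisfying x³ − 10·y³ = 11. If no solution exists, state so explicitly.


The equation is x³ - 10y³ = 11. For fixed y, x³ = 10·y³ + 11, so a solution requires the RHS to be a perfect cube.
Strategy: iterate y from -50 to 50, compute RHS = 10·y³ + 11, and check whether it is a (positive or negative) perfect cube.
Check small values of y:
  y = 0: RHS = 11 is not a perfect cube.
  y = 1: RHS = 21 is not a perfect cube.
  y = -1: RHS = 1 = (1)³ ⇒ x = 1 works.
  y = 2: RHS = 91 is not a perfect cube.
  y = -2: RHS = -69 is not a perfect cube.
  y = 3: RHS = 281 is not a perfect cube.
  y = -3: RHS = -259 is not a perfect cube.
Continuing the search up to |y| = 50 finds no further solutions beyond those listed.
Collected solutions: (1, -1).

Solutions (with |y| ≤ 50): (1, -1).


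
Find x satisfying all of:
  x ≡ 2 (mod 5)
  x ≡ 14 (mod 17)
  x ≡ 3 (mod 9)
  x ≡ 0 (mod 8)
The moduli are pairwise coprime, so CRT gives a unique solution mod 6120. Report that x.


Product of moduli M = 5 · 17 · 9 · 8 = 6120.
Merge one congruence at a time:
  Start: x ≡ 2 (mod 5).
  Combine with x ≡ 14 (mod 17); new modulus lcm = 85.
    Write x = 2 + 5·t and substitute into x ≡ 14 (mod 17): 5·t ≡ 14 − 2 = 12 (mod 17).
    The inverse of 5 mod 17 is 7 (since 5·7 = 35 = 2·17 + 1), so t ≡ 7·12 = 84 ≡ 16 (mod 17).
    Then x = 2 + 5·16 = 82, valid modulo lcm(5, 17) = 85: x ≡ 82 (mod 85).
  Combine with x ≡ 3 (mod 9); new modulus lcm = 765.
    Write x = 82 + 85·t and substitute into x ≡ 3 (mod 9): 85·t ≡ 3 − 82 = -79 (mod 9).
    Reduce coefficients mod 9: 4·t ≡ 2 (mod 9).
    The inverse of 4 mod 9 is 7 (since 4·7 = 28 = 3·9 + 1), so t ≡ 7·2 = 14 ≡ 5 (mod 9).
    Then x = 82 + 85·5 = 507, valid modulo lcm(85, 9) = 765: x ≡ 507 (mod 765).
  Combine with x ≡ 0 (mod 8); new modulus lcm = 6120.
    Write x = 507 + 765·t and substitute into x ≡ 0 (mod 8): 765·t ≡ 0 − 507 = -507 (mod 8).
    Reduce coefficients mod 8: 5·t ≡ 5 (mod 8).
    The inverse of 5 mod 8 is 5 (since 5·5 = 25 = 3·8 + 1), so t ≡ 5·5 = 25 ≡ 1 (mod 8).
    Then x = 507 + 765·1 = 1272, valid modulo lcm(765, 8) = 6120: x ≡ 1272 (mod 6120).
Verify against each original: 1272 mod 5 = 2, 1272 mod 17 = 14, 1272 mod 9 = 3, 1272 mod 8 = 0.

x ≡ 1272 (mod 6120).


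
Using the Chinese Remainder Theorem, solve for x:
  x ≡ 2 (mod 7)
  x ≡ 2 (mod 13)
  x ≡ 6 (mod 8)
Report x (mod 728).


Moduli 7, 13, 8 are pairwise coprime; by CRT there is a unique solution modulo M = 7 · 13 · 8 = 728.
Solve pairwise, accumulating the modulus:
  Start with x ≡ 2 (mod 7).
  Combine with x ≡ 2 (mod 13): since gcd(7, 13) = 1, we get a unique residue mod 91.
    Write x = 2 + 7·t and substitute into x ≡ 2 (mod 13): 7·t ≡ 2 − 2 = 0 (mod 13).
    The inverse of 7 mod 13 is 2 (since 7·2 = 14 = 1·13 + 1), so t ≡ 2·0 = 0 ≡ 0 (mod 13).
    Then x = 2 + 7·0 = 2, valid modulo lcm(7, 13) = 91: x ≡ 2 (mod 91).
  Combine with x ≡ 6 (mod 8): since gcd(91, 8) = 1, we get a unique residue mod 728.
    Write x = 2 + 91·t and substitute into x ≡ 6 (mod 8): 91·t ≡ 6 − 2 = 4 (mod 8).
    Reduce coefficients mod 8: 3·t ≡ 4 (mod 8).
    The inverse of 3 mod 8 is 3 (since 3·3 = 9 = 1·8 + 1), so t ≡ 3·4 = 12 ≡ 4 (mod 8).
    Then x = 2 + 91·4 = 366, valid modulo lcm(91, 8) = 728: x ≡ 366 (mod 728).
Verify: 366 mod 7 = 2 ✓, 366 mod 13 = 2 ✓, 366 mod 8 = 6 ✓.

x ≡ 366 (mod 728).


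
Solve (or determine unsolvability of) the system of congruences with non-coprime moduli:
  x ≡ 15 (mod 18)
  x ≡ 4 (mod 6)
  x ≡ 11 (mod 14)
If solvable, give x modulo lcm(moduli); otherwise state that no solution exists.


Moduli 18, 6, 14 are not pairwise coprime, so CRT works modulo lcm(m_i) when all pairwise compatibility conditions hold.
Pairwise compatibility: gcd(m_i, m_j) must divide a_i - a_j for every pair.
Merge one congruence at a time:
  Start: x ≡ 15 (mod 18).
  Combine with x ≡ 4 (mod 6): gcd(18, 6) = 6, and 4 - 15 = -11 is NOT divisible by 6.
    ⇒ system is inconsistent (no integer solution).

No solution (the system is inconsistent).


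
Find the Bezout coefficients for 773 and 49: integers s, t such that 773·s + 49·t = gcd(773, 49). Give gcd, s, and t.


Euclidean algorithm on (773, 49) — divide until remainder is 0:
  773 = 15 · 49 + 38
  49 = 1 · 38 + 11
  38 = 3 · 11 + 5
  11 = 2 · 5 + 1
  5 = 5 · 1 + 0
gcd(773, 49) = 1.
Track Bezout coefficients alongside the remainders: start with r₀ = 773 = a·1 + b·0 (s = 1, t = 0) and r₁ = 49 = a·0 + b·1 (s = 0, t = 1); each new remainder r_{k+1} = r_{k-1} − q_k·r_k inherits s_{k+1} = s_{k-1} − q_k·s_k, t_{k+1} = t_{k-1} − q_k·t_k, so r_k = a·s_k + b·t_k at every step:
  q = 15: r = 38, s = 1 − 15·0 = 1, t = 0 − 15·1 = -15  (check: 773·1 + 49·(-15) = 38)
  q = 1: r = 11, s = 0 − 1·1 = -1, t = 1 − 1·(-15) = 16  (check: 773·(-1) + 49·16 = 11)
  q = 3: r = 5, s = 1 − 3·(-1) = 4, t = -15 − 3·16 = -63  (check: 773·4 + 49·(-63) = 5)
  q = 2: r = 1, s = -1 − 2·4 = -9, t = 16 − 2·(-63) = 142  (check: 773·(-9) + 49·142 = 1)
The row with r = 1 (the gcd) gives the Bezout coefficients s = -9, t = 142.
Result: 773 · (-9) + 49 · (142) = 1.

gcd(773, 49) = 1; s = -9, t = 142 (check: 773·(-9) + 49·142 = 1).


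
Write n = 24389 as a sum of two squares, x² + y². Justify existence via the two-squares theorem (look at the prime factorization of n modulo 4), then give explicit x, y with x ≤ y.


Step 1: Factor n = 24389 = 29^3.
Step 2: Check the mod-4 condition on each prime factor: 29 ≡ 1 (mod 4), exponent 3.
All primes ≡ 3 (mod 4) appear to even exponent (or don't appear), so by the two-squares theorem n IS expressible as a sum of two squares.
Step 3: Build a representation. Here n = 29 · 29 · 29 is a product of primes ≡ 1 (mod 4). Each prime p ≡ 1 (mod 4) is itself a sum of two squares; find a² by testing p − a² for a perfect square:
  29: 29 − 1² = 28, 29 − 2² = 25 = 5² ⇒ 29 = 2² + 5².
  Combine using the Brahmagupta–Fibonacci identity (a² + b²)(c² + d²) = (ac − bd)² + (ad + bc)² = (ac + bd)² + (ad − bc)²:
  29 · 29 = 841: from (2² + 5²)(2² + 5²), take (2·2 − 5·5, 2·5 + 5·2) = (4 − 25, 10 + 10) = (-21, 20); dropping signs (only squares matter) gives (21, 20); check 21² + 20² = 441 + 400 = 841 ✓.
  841 · 29 = 24389: from (21² + 20²)(2² + 5²), take (21·2 − 20·5, 21·5 + 20·2) = (42 − 100, 105 + 40) = (-58, 145); dropping signs (only squares matter) gives (58, 145); check 58² + 145² = 3364 + 21025 = 24389 ✓.
Step 4: Order so x ≤ y and verify: 58² + 145² = 3364 + 21025 = 24389 = n. ✓

n = 24389 = 58² + 145² (one valid representation with x ≤ y).


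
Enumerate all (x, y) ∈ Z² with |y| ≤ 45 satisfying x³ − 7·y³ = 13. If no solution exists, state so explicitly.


The equation is x³ - 7y³ = 13. For fixed y, x³ = 7·y³ + 13, so a solution requires the RHS to be a perfect cube.
Strategy: iterate y from -45 to 45, compute RHS = 7·y³ + 13, and check whether it is a (positive or negative) perfect cube.
Check small values of y:
  y = 0: RHS = 13 is not a perfect cube.
  y = 1: RHS = 20 is not a perfect cube.
  y = -1: RHS = 6 is not a perfect cube.
  y = 2: RHS = 69 is not a perfect cube.
  y = -2: RHS = -43 is not a perfect cube.
  y = 3: RHS = 202 is not a perfect cube.
  y = -3: RHS = -176 is not a perfect cube.
Continuing the search up to |y| = 45 finds no solutions either.
No (x, y) in the scanned range satisfies the equation.

No integer solutions with |y| ≤ 45.


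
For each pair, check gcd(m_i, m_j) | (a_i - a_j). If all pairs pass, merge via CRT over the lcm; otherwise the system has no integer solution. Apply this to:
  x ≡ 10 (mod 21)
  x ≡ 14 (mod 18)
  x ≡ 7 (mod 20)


Moduli 21, 18, 20 are not pairwise coprime, so CRT works modulo lcm(m_i) when all pairwise compatibility conditions hold.
Pairwise compatibility: gcd(m_i, m_j) must divide a_i - a_j for every pair.
Merge one congruence at a time:
  Start: x ≡ 10 (mod 21).
  Combine with x ≡ 14 (mod 18): gcd(21, 18) = 3, and 14 - 10 = 4 is NOT divisible by 3.
    ⇒ system is inconsistent (no integer solution).

No solution (the system is inconsistent).


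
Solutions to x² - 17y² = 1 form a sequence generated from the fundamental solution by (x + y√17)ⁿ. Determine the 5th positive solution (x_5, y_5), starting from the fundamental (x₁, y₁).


Step 1: Find the fundamental solution (x₁, y₁) of x² - 17y² = 1.
  Expand √17 as a continued fraction. a₀ = ⌊√17⌋ = 4; iterate m_{k+1} = d_k·a_k − m_k, d_{k+1} = (17 − m_{k+1}²)/d_k, a_{k+1} = ⌊(a₀ + m_{k+1})/d_{k+1}⌋ (starting m₀ = 0, d₀ = 1), with convergents p_k = a_k·p_{k-1} + p_{k-2}, q_k = a_k·q_{k-1} + q_{k-2} (p₋₁ = 1, q₋₁ = 0):
  k = 0: a₀ = 4; p₀/q₀ = 4/1; p₀² − 17·q₀² = 16 − 17 = -1.
  k = 1: m = 4, d = 1, a = ⌊(4 + 4)/1⌋ = 8; p/q = (8·4 + 1)/(8·1 + 0) = 33/8; p² − 17·q² = 1089 − 1088 = 1.
  The first convergent with p² − 17·q² = 1 gives the fundamental solution (x₁, y₁) = (33, 8).
Step 2: Apply the recurrence (x_{n+1}, y_{n+1}) = (x₁x_n + 17y₁y_n, x₁y_n + y₁x_n) repeatedly.
  From (x_1, y_1) = (33, 8): x_2 = 33·33 + 17·8·8 = 2177; y_2 = 33·8 + 8·33 = 528.
  From (x_2, y_2) = (2177, 528): x_3 = 33·2177 + 17·8·528 = 143649; y_3 = 33·528 + 8·2177 = 34840.
  From (x_3, y_3) = (143649, 34840): x_4 = 33·143649 + 17·8·34840 = 9478657; y_4 = 33·34840 + 8·143649 = 2298912.
  From (x_4, y_4) = (9478657, 2298912): x_5 = 33·9478657 + 17·8·2298912 = 625447713; y_5 = 33·2298912 + 8·9478657 = 151693352.
Step 3: Verify x_5² - 17·y_5² = 391184841696930369 - 391184841696930368 = 1 (should be 1). ✓

(x_1, y_1) = (33, 8); (x_5, y_5) = (625447713, 151693352).


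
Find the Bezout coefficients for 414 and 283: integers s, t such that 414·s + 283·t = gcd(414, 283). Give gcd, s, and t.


Euclidean algorithm on (414, 283) — divide until remainder is 0:
  414 = 1 · 283 + 131
  283 = 2 · 131 + 21
  131 = 6 · 21 + 5
  21 = 4 · 5 + 1
  5 = 5 · 1 + 0
gcd(414, 283) = 1.
Track Bezout coefficients alongside the remainders: start with r₀ = 414 = a·1 + b·0 (s = 1, t = 0) and r₁ = 283 = a·0 + b·1 (s = 0, t = 1); each new remainder r_{k+1} = r_{k-1} − q_k·r_k inherits s_{k+1} = s_{k-1} − q_k·s_k, t_{k+1} = t_{k-1} − q_k·t_k, so r_k = a·s_k + b·t_k at every step:
  q = 1: r = 131, s = 1 − 1·0 = 1, t = 0 − 1·1 = -1  (check: 414·1 + 283·(-1) = 131)
  q = 2: r = 21, s = 0 − 2·1 = -2, t = 1 − 2·(-1) = 3  (check: 414·(-2) + 283·3 = 21)
  q = 6: r = 5, s = 1 − 6·(-2) = 13, t = -1 − 6·3 = -19  (check: 414·13 + 283·(-19) = 5)
  q = 4: r = 1, s = -2 − 4·13 = -54, t = 3 − 4·(-19) = 79  (check: 414·(-54) + 283·79 = 1)
The row with r = 1 (the gcd) gives the Bezout coefficients s = -54, t = 79.
Result: 414 · (-54) + 283 · (79) = 1.

gcd(414, 283) = 1; s = -54, t = 79 (check: 414·(-54) + 283·79 = 1).


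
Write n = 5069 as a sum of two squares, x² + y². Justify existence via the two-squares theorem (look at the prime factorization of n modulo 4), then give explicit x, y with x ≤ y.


Step 1: Factor n = 5069 = 37 · 137.
Step 2: Check the mod-4 condition on each prime factor: 37 ≡ 1 (mod 4), exponent 1; 137 ≡ 1 (mod 4), exponent 1.
All primes ≡ 3 (mod 4) appear to even exponent (or don't appear), so by the two-squares theorem n IS expressible as a sum of two squares.
Step 3: Build a representation. Here n = 37 · 137 is a product of primes ≡ 1 (mod 4). Each prime p ≡ 1 (mod 4) is itself a sum of two squares; find a² by testing p − a² for a perfect square:
  37: 37 − 1² = 36 = 6² ⇒ 37 = 1² + 6².
  137: 137 − 1² = 136, 137 − 2² = 133, 137 − 3² = 128, 137 − 4² = 121 = 11² ⇒ 137 = 4² + 11².
  Combine using the Brahmagupta–Fibonacci identity (a² + b²)(c² + d²) = (ac − bd)² + (ad + bc)² = (ac + bd)² + (ad − bc)²:
  37 · 137 = 5069: from (1² + 6²)(4² + 11²), take (1·4 − 6·11, 1·11 + 6·4) = (4 − 66, 11 + 24) = (-62, 35); dropping signs (only squares matter) gives (62, 35); check 62² + 35² = 3844 + 1225 = 5069 ✓.
Step 4: Order so x ≤ y and verify: 35² + 62² = 1225 + 3844 = 5069 = n. ✓

n = 5069 = 35² + 62² (one valid representation with x ≤ y).


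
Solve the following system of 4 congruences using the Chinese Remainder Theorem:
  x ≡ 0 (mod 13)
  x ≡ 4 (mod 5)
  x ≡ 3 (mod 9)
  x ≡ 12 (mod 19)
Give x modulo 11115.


Product of moduli M = 13 · 5 · 9 · 19 = 11115.
Merge one congruence at a time:
  Start: x ≡ 0 (mod 13).
  Combine with x ≡ 4 (mod 5); new modulus lcm = 65.
    Write x = 0 + 13·t and substitute into x ≡ 4 (mod 5): 13·t ≡ 4 − 0 = 4 (mod 5).
    Reduce coefficients mod 5: 3·t ≡ 4 (mod 5).
    The inverse of 3 mod 5 is 2 (since 3·2 = 6 = 1·5 + 1), so t ≡ 2·4 = 8 ≡ 3 (mod 5).
    Then x = 0 + 13·3 = 39, valid modulo lcm(13, 5) = 65: x ≡ 39 (mod 65).
  Combine with x ≡ 3 (mod 9); new modulus lcm = 585.
    Write x = 39 + 65·t and substitute into x ≡ 3 (mod 9): 65·t ≡ 3 − 39 = -36 (mod 9).
    Reduce coefficients mod 9: 2·t ≡ 0 (mod 9).
    The inverse of 2 mod 9 is 5 (since 2·5 = 10 = 1·9 + 1), so t ≡ 5·0 = 0 ≡ 0 (mod 9).
    Then x = 39 + 65·0 = 39, valid modulo lcm(65, 9) = 585: x ≡ 39 (mod 585).
  Combine with x ≡ 12 (mod 19); new modulus lcm = 11115.
    Write x = 39 + 585·t and substitute into x ≡ 12 (mod 19): 585·t ≡ 12 − 39 = -27 (mod 19).
    Reduce coefficients mod 19: 15·t ≡ 11 (mod 19).
    The inverse of 15 mod 19 is 14 (since 15·14 = 210 = 11·19 + 1), so t ≡ 14·11 = 154 ≡ 2 (mod 19).
    Then x = 39 + 585·2 = 1209, valid modulo lcm(585, 19) = 11115: x ≡ 1209 (mod 11115).
Verify against each original: 1209 mod 13 = 0, 1209 mod 5 = 4, 1209 mod 9 = 3, 1209 mod 19 = 12.

x ≡ 1209 (mod 11115).


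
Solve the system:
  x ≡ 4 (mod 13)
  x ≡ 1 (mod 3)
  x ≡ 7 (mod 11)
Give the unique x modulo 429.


Moduli 13, 3, 11 are pairwise coprime; by CRT there is a unique solution modulo M = 13 · 3 · 11 = 429.
Solve pairwise, accumulating the modulus:
  Start with x ≡ 4 (mod 13).
  Combine with x ≡ 1 (mod 3): since gcd(13, 3) = 1, we get a unique residue mod 39.
    Write x = 4 + 13·t and substitute into x ≡ 1 (mod 3): 13·t ≡ 1 − 4 = -3 (mod 3).
    Reduce coefficients mod 3: 1·t ≡ 0 (mod 3).
    So t ≡ 0 (mod 3).
    Then x = 4 + 13·0 = 4, valid modulo lcm(13, 3) = 39: x ≡ 4 (mod 39).
  Combine with x ≡ 7 (mod 11): since gcd(39, 11) = 1, we get a unique residue mod 429.
    Write x = 4 + 39·t and substitute into x ≡ 7 (mod 11): 39·t ≡ 7 − 4 = 3 (mod 11).
    Reduce coefficients mod 11: 6·t ≡ 3 (mod 11).
    The inverse of 6 mod 11 is 2 (since 6·2 = 12 = 1·11 + 1), so t ≡ 2·3 = 6 ≡ 6 (mod 11).
    Then x = 4 + 39·6 = 238, valid modulo lcm(39, 11) = 429: x ≡ 238 (mod 429).
Verify: 238 mod 13 = 4 ✓, 238 mod 3 = 1 ✓, 238 mod 11 = 7 ✓.

x ≡ 238 (mod 429).
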